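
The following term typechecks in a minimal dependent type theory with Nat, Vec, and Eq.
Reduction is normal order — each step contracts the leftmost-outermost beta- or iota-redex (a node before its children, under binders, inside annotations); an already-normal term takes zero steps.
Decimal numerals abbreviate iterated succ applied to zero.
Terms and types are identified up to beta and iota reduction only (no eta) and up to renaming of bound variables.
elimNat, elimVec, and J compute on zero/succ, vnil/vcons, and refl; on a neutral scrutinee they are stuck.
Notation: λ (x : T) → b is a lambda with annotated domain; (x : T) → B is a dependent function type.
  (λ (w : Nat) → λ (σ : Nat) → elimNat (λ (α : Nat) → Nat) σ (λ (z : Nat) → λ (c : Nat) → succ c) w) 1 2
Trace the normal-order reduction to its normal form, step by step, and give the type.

reduction (normal order):
  (λ (w : Nat) → λ (σ : Nat) → elimNat (λ (α : Nat) → Nat) σ (λ (z : Nat) → λ (c : Nat) → succ c) w) 1 2
  ~> (λ (w : Nat) → elimNat (λ (σ : Nat) → Nat) w (λ (α : Nat) → λ (z : Nat) → succ z) 1) 2
  ~> elimNat (λ (w : Nat) → Nat) 2 (λ (σ : Nat) → λ (α : Nat) → succ α) 1
  ~> (λ (w : Nat) → λ (σ : Nat) → succ σ) 0 (elimNat (λ (α : Nat) → Nat) 2 (λ (z : Nat) → λ (c : Nat) → succ c) 0)
  ~> (λ (w : Nat) → succ w) (elimNat (λ (σ : Nat) → Nat) 2 (λ (α : Nat) → λ (z : Nat) → succ z) 0)
  ~> succ (elimNat (λ (w : Nat) → Nat) 2 (λ (σ : Nat) → λ (α : Nat) → succ α) 0)
  ~> 3
inferred type:
  Nat


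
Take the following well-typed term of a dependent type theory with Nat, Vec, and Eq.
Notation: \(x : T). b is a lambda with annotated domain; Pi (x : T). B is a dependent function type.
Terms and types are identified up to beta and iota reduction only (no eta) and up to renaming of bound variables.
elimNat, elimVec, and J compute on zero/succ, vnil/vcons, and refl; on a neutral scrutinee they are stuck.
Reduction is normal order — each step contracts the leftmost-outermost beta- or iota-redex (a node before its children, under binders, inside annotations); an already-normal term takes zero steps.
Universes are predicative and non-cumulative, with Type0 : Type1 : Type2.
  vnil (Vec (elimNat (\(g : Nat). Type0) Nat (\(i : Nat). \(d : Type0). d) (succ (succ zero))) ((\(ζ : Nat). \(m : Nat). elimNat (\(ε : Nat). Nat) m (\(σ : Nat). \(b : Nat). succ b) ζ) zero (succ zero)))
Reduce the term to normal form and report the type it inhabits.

normal form:
  vnil (Vec Nat (succ zero))
inferred type:
  Vec (Vec Nat (succ zero)) zero


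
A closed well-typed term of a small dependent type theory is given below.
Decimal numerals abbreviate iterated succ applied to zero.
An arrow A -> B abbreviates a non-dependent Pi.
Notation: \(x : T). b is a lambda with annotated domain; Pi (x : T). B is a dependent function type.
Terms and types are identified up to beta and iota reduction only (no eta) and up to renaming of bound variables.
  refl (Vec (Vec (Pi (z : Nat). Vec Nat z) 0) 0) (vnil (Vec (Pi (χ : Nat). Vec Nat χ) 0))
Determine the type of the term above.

inferred type:
  Eq (Vec (Vec (Pi (z : Nat). Vec Nat z) 0) 0) (vnil (Vec (Pi (χ : Nat). Vec Nat χ) 0)) (vnil (Vec (Pi (s : Nat). Vec Nat s) 0))


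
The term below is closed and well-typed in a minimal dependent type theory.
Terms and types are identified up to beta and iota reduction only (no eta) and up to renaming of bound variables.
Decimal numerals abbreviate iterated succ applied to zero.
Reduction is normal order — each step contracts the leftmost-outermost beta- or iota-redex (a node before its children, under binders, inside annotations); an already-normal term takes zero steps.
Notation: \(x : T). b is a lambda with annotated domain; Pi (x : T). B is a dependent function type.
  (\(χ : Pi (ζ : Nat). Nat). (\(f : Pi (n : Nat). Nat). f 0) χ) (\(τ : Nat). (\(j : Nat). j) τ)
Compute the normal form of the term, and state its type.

reduced normal form:
  0
the term's type:
  Nat


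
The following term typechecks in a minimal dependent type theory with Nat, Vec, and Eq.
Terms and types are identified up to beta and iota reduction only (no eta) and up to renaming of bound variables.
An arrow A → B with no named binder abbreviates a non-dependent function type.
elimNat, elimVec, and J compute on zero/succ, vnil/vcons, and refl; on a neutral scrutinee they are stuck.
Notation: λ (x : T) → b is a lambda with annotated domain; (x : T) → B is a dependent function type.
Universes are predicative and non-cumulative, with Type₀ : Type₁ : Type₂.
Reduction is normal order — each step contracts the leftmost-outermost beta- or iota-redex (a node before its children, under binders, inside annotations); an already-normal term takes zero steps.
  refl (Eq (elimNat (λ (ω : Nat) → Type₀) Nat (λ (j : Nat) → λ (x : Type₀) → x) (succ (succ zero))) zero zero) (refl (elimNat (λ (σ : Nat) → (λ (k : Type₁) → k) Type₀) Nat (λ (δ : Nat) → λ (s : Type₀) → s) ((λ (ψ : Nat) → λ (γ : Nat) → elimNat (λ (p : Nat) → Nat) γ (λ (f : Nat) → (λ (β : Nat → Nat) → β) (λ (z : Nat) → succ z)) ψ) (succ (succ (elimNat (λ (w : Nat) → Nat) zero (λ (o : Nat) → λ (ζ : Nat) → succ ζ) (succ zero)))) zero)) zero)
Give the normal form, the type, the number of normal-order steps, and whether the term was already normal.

reduced normal form:
  refl (Eq Nat zero zero) (refl Nat zero)
the term's type:
  Eq (Eq Nat zero zero) (refl Nat zero) (refl Nat zero)
normal-order step count: 37
already normal: no
first redex: an elimNat iota-redex


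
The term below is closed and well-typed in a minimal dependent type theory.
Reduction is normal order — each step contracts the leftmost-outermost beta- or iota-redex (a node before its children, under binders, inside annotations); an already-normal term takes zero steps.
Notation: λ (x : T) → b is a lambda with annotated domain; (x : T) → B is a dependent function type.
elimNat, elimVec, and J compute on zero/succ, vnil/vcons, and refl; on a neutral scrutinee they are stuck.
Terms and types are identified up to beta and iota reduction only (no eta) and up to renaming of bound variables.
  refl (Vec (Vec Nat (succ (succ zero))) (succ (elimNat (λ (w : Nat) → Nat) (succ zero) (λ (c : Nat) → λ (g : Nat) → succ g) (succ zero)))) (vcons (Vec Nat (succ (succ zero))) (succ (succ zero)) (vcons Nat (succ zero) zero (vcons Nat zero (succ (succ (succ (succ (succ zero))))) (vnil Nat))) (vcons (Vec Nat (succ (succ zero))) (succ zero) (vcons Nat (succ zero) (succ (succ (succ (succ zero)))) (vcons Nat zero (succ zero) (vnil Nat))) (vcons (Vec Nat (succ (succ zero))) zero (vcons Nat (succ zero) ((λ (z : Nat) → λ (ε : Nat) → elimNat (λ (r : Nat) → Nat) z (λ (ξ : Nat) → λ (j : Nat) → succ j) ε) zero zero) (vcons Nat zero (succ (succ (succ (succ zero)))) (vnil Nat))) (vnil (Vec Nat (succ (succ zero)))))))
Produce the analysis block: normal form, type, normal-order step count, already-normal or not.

resulting normal form:
  refl (Vec (Vec Nat (succ (succ zero))) (succ (succ (succ zero)))) (vcons (Vec Nat (succ (succ zero))) (succ (succ zero)) (vcons Nat (succ zero) zero (vcons Nat zero (succ (succ (succ (succ (succ zero))))) (vnil Nat))) (vcons (Vec Nat (succ (succ zero))) (succ zero) (vcons Nat (succ zero) (succ (succ (succ (succ zero)))) (vcons Nat zero (succ zero) (vnil Nat))) (vcons (Vec Nat (succ (succ zero))) zero (vcons Nat (succ zero) zero (vcons Nat zero (succ (succ (succ (succ zero)))) (vnil Nat))) (vnil (Vec Nat (succ (succ zero)))))))
type:
  Eq (Vec (Vec Nat (succ (succ zero))) (succ (succ (succ zero)))) (vcons (Vec Nat (succ (succ zero))) (succ (succ zero)) (vcons Nat (succ zero) zero (vcons Nat zero (succ (succ (succ (succ (succ zero))))) (vnil Nat))) (vcons (Vec Nat (succ (succ zero))) (succ zero) (vcons Nat (succ zero) (succ (succ (succ (succ zero)))) (vcons Nat zero (succ zero) (vnil Nat))) (vcons (Vec Nat (succ (succ zero))) zero (vcons Nat (succ zero) zero (vcons Nat zero (succ (succ (succ (succ zero)))) (vnil Nat))) (vnil (Vec Nat (succ (succ zero))))))) (vcons (Vec Nat (succ (succ zero))) (succ (succ zero)) (vcons Nat (succ zero) zero (vcons Nat zero (succ (succ (succ (succ (succ zero))))) (vnil Nat))) (vcons (Vec Nat (succ (succ zero))) (succ zero) (vcons Nat (succ zero) (succ (succ (succ (succ zero)))) (vcons Nat zero (succ zero) (vnil Nat))) (vcons (Vec Nat (succ (succ zero))) zero (vcons Nat (succ zero) zero (vcons Nat zero (succ (succ (succ (succ zero)))) (vnil Nat))) (vnil (Vec Nat (succ (succ zero)))))))
normal-order step count: 7
term was already normal: no
first redex: an elimNat iota-redex


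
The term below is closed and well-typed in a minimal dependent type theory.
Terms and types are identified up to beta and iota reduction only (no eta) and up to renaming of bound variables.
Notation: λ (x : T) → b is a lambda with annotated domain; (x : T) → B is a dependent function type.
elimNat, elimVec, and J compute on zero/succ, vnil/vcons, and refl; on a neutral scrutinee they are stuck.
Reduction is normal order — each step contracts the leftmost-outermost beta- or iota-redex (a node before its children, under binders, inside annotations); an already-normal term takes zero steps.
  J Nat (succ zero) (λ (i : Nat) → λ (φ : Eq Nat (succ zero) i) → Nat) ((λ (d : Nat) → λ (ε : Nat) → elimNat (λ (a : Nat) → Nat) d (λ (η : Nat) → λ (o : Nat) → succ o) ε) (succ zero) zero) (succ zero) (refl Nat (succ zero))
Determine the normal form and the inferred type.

normal form:
  succ zero
inferred type:
  Nat
observation: 4 normal-order steps separate the term from its normal form.


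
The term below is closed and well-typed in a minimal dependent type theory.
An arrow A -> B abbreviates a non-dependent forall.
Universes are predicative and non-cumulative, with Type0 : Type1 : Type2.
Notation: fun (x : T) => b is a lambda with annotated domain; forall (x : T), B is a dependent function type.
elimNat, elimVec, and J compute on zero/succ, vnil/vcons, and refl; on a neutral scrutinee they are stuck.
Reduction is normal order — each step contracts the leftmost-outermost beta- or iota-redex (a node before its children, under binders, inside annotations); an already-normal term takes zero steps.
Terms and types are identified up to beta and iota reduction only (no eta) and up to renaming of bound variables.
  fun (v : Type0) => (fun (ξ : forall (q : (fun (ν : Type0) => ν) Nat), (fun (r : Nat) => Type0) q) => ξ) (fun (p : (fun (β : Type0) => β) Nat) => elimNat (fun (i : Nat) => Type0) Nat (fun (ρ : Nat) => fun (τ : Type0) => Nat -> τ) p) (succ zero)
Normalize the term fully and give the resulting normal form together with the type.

reduced normal form:
  fun (v : Type0) => Nat -> Nat
type:
  Type0 -> Type0
observation: the first redex contracted is a beta-redex; the normal form is reached in 6 normal-order steps.


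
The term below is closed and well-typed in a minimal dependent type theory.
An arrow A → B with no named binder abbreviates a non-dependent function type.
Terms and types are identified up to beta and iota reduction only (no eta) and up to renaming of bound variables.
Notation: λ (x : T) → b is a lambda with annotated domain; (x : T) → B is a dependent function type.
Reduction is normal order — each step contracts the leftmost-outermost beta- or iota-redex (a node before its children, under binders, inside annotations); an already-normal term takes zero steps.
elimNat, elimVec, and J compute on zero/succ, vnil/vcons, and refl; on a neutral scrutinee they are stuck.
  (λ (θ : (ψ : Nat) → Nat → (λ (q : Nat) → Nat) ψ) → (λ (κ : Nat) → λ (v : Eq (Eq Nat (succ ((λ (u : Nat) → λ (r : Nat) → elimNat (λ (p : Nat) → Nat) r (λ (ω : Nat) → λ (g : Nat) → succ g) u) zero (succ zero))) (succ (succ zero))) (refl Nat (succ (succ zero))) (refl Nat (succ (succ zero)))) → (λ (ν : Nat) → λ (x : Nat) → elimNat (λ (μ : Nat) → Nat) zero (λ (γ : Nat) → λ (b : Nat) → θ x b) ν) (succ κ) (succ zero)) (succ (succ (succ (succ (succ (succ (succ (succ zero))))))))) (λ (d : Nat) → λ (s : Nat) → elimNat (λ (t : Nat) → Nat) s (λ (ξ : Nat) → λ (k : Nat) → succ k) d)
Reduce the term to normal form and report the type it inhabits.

resulting normal form:
  λ (θ : Eq (Eq Nat (succ (succ zero)) (succ (succ zero))) (refl Nat (succ (succ zero))) (refl Nat (succ (succ zero)))) → succ (succ (succ (succ (succ (succ (succ (succ (succ zero))))))))
the term's type:
  Eq (Eq Nat (succ (succ zero)) (succ (succ zero))) (refl Nat (succ (succ zero))) (refl Nat (succ (succ zero))) → Nat
observation: the term reaches its normal form after 89 normal-order steps.


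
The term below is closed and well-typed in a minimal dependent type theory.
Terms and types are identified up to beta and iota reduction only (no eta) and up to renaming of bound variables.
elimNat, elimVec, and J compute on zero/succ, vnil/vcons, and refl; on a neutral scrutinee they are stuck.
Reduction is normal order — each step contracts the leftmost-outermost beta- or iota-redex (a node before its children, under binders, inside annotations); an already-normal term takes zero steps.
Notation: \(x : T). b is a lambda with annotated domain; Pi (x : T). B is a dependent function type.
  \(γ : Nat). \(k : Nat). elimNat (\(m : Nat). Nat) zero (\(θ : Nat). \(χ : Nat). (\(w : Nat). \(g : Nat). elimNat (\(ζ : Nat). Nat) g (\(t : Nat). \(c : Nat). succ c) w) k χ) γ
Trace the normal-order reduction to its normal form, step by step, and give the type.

normal-order reduction:
  \(γ : Nat). \(k : Nat). elimNat (\(m : Nat). Nat) zero (\(θ : Nat). \(χ : Nat). (\(w : Nat). \(g : Nat). elimNat (\(ζ : Nat). Nat) g (\(t : Nat). \(c : Nat). succ c) w) k χ) γ
  ~> \(γ : Nat). \(k : Nat). elimNat (\(m : Nat). Nat) zero (\(θ : Nat). \(χ : Nat). (\(w : Nat). elimNat (\(g : Nat). Nat) w (\(ζ : Nat). \(t : Nat). succ t) k) χ) γ
  ~> \(γ : Nat). \(k : Nat). elimNat (\(m : Nat). Nat) zero (\(θ : Nat). \(χ : Nat). elimNat (\(w : Nat). Nat) χ (\(g : Nat). \(ζ : Nat). succ ζ) k) γ
the term's type:
  Pi (γ : Nat). Pi (k : Nat). Nat


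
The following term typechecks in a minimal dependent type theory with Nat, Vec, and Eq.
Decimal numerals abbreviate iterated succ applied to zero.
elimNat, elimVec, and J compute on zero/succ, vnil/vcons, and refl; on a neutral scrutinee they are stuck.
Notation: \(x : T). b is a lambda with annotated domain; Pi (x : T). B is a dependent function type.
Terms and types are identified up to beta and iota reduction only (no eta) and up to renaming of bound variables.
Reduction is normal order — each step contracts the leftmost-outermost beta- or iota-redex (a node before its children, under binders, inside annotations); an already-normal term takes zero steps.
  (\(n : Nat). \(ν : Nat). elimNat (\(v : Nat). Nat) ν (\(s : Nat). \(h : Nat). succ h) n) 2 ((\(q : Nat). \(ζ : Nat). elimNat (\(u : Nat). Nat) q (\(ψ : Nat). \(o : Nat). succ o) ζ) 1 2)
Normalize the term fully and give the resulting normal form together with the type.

resulting normal form:
  5
inferred type:
  Nat
observation: the term reaches its normal form after 18 normal-order steps.


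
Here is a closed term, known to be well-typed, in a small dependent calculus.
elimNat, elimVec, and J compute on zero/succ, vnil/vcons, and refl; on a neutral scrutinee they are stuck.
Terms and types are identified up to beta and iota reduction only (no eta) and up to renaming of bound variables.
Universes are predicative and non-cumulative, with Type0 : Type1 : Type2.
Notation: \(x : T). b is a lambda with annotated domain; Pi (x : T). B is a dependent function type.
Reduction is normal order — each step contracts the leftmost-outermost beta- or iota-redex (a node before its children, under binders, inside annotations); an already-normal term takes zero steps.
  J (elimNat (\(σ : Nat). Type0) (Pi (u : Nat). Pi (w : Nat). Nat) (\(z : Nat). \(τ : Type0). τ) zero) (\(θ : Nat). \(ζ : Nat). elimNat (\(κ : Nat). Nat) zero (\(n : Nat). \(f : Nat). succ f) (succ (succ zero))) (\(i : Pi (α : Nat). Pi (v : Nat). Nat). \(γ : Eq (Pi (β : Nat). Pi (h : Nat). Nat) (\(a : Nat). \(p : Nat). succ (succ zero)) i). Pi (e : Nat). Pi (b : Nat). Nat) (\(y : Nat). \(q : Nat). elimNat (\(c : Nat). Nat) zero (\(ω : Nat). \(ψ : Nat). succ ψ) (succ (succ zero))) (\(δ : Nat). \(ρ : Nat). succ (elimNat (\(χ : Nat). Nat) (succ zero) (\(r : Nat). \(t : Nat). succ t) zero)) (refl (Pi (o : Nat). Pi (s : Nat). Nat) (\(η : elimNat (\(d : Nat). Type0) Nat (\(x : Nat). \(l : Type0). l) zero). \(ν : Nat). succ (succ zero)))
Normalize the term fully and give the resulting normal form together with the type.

normal form:
  \(σ : Nat). \(u : Nat). succ (succ zero)
the term's type:
  Pi (σ : Nat). Pi (u : Nat). Nat
observation: contracting a J iota-redex first, the term normalizes in 8 steps.


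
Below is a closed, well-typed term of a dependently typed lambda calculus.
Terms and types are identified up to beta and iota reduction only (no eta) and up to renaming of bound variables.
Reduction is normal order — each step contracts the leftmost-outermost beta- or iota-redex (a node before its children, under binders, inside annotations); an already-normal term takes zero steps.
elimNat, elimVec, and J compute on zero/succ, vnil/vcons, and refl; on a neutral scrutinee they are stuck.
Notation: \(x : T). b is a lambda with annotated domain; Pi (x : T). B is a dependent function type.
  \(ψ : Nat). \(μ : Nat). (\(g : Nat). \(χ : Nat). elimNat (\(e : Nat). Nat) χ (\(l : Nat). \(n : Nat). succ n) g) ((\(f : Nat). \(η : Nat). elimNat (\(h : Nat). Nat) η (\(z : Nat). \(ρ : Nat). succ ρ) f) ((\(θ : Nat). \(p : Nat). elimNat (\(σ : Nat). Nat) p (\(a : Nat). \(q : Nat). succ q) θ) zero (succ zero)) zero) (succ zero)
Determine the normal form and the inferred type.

normal form:
  \(ψ : Nat). \(μ : Nat). succ (succ zero)
inferred type:
  Pi (ψ : Nat). Pi (μ : Nat). Nat


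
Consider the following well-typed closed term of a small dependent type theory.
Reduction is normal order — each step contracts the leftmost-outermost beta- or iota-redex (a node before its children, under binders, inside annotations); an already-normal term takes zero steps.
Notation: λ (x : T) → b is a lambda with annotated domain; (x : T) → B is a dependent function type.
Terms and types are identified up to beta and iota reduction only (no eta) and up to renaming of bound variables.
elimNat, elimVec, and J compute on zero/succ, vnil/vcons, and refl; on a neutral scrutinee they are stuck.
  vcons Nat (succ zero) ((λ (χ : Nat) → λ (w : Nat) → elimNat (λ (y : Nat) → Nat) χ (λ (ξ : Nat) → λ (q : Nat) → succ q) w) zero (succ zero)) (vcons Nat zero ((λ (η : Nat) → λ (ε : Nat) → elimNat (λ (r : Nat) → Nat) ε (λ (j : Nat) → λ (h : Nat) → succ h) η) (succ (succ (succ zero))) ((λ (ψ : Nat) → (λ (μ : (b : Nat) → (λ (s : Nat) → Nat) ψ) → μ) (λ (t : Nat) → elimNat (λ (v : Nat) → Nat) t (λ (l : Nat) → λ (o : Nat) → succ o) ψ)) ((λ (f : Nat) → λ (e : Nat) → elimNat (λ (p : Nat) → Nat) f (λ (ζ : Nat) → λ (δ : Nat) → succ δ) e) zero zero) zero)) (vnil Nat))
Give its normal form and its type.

reduced normal form:
  vcons Nat (succ zero) (succ zero) (vcons Nat zero (succ (succ (succ zero))) (vnil Nat))
inferred type:
  Vec Nat (succ (succ zero))


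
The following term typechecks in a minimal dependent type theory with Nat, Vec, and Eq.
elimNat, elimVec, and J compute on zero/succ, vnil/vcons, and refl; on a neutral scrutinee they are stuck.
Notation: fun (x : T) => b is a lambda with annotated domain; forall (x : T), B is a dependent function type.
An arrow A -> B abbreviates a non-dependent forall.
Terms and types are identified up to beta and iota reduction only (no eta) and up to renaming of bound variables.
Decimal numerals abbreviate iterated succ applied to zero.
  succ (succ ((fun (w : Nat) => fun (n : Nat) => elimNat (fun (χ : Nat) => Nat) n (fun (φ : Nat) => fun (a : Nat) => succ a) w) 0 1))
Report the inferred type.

inferred type:
  Nat


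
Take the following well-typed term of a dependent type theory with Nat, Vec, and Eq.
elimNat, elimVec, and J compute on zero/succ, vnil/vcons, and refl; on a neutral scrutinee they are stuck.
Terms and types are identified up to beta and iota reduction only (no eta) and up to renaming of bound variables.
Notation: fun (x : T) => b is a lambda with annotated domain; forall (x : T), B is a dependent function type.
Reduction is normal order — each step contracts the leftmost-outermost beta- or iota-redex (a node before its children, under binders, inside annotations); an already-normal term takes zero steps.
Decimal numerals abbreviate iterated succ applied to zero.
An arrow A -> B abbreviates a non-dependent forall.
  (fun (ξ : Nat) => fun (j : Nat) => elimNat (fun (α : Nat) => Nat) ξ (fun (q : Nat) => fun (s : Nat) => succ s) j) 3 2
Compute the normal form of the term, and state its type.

reduced normal form:
  5
the term's type:
  Nat


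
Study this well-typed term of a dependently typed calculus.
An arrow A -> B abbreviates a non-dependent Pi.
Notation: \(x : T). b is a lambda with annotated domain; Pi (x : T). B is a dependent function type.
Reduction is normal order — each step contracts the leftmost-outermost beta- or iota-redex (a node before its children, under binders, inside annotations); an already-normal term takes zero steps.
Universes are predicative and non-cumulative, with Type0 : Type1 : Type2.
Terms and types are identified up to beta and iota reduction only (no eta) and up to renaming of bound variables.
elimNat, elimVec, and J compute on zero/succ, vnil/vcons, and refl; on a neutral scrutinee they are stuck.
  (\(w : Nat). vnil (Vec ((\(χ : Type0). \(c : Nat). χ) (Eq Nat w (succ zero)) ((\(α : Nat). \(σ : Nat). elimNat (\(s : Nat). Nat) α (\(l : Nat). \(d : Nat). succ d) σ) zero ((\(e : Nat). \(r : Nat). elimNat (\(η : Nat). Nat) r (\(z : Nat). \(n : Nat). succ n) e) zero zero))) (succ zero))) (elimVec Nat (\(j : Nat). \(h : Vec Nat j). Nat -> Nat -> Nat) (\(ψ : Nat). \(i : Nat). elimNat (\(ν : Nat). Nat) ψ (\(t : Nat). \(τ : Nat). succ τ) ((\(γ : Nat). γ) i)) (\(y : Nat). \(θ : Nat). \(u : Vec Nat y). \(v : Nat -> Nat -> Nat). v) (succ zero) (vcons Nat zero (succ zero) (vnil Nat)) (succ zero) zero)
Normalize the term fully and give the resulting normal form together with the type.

resulting normal form:
  vnil (Vec (Eq Nat (succ zero) (succ zero)) (succ zero))
type:
  Vec (Vec (Eq Nat (succ zero) (succ zero)) (succ zero)) zero
observation: the first redex contracted is a beta-redex; the normal form is reached in 13 normal-order steps.


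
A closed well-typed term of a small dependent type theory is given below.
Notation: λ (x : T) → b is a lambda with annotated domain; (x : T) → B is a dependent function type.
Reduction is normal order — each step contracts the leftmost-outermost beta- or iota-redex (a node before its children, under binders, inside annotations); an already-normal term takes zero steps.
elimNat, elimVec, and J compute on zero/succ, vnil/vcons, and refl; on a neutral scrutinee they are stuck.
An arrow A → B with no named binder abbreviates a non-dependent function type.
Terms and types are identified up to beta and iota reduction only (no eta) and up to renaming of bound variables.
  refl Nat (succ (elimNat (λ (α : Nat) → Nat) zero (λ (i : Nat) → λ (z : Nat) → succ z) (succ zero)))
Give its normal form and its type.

reduced normal form:
  refl Nat (succ (succ zero))
type:
  Eq Nat (succ (succ zero)) (succ (succ zero))
observation: the first redex contracted is an elimNat iota-redex; the normal form is reached in 4 normal-order steps.


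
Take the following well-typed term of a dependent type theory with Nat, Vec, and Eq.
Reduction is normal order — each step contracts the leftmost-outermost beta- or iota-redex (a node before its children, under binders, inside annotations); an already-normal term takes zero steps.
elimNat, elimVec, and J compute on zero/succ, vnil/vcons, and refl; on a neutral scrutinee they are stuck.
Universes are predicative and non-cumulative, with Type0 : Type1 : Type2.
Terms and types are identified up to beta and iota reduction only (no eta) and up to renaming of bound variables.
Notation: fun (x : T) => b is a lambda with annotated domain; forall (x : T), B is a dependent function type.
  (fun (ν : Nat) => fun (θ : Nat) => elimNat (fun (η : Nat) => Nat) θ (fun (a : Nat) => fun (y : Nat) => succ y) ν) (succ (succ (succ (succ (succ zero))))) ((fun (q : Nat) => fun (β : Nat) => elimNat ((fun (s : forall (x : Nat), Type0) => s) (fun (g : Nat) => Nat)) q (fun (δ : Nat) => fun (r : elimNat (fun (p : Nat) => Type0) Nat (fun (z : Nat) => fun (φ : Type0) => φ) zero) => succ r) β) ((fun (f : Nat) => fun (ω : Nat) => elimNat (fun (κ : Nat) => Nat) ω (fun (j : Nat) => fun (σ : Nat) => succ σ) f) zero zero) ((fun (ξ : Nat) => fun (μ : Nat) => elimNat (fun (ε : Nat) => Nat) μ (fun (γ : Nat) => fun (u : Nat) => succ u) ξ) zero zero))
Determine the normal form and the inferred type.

reduced normal form:
  succ (succ (succ (succ (succ zero))))
the term's type:
  Nat
observation: contracting a beta-redex first, the term normalizes in 29 steps.


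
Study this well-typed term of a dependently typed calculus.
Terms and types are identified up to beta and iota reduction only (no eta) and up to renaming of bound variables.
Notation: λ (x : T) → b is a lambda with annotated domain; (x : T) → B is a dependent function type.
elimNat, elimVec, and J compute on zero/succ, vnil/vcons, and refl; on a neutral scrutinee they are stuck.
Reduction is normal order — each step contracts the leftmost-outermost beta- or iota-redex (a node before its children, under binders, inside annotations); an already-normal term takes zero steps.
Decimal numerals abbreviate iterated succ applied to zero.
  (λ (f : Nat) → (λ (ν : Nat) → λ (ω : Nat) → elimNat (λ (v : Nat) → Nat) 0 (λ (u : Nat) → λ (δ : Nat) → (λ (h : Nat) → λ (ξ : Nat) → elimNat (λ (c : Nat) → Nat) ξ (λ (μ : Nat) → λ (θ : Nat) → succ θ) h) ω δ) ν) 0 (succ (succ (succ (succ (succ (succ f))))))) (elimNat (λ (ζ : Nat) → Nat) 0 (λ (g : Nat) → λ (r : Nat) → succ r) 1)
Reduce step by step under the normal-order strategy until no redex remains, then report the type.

normal-order reduction sequence:
  (λ (f : Nat) → (λ (ν : Nat) → λ (ω : Nat) → elimNat (λ (v : Nat) → Nat) 0 (λ (u : Nat) → λ (δ : Nat) → (λ (h : Nat) → λ (ξ : Nat) → elimNat (λ (c : Nat) → Nat) ξ (λ (μ : Nat) → λ (θ : Nat) → succ θ) h) ω δ) ν) 0 (succ (succ (succ (succ (succ (succ f))))))) (elimNat (λ (ζ : Nat) → Nat) 0 (λ (g : Nat) → λ (r : Nat) → succ r) 1)
  ~> (λ (f : Nat) → λ (ν : Nat) → elimNat (λ (ω : Nat) → Nat) 0 (λ (v : Nat) → λ (u : Nat) → (λ (δ : Nat) → λ (h : Nat) → elimNat (λ (ξ : Nat) → Nat) h (λ (c : Nat) → λ (μ : Nat) → succ μ) δ) ν u) f) 0 (succ (succ (succ (succ (succ (succ (elimNat (λ (θ : Nat) → Nat) 0 (λ (ζ : Nat) → λ (g : Nat) → succ g) 1)))))))
  ~> (λ (f : Nat) → elimNat (λ (ν : Nat) → Nat) 0 (λ (ω : Nat) → λ (v : Nat) → (λ (u : Nat) → λ (δ : Nat) → elimNat (λ (h : Nat) → Nat) δ (λ (ξ : Nat) → λ (c : Nat) → succ c) u) f v) 0) (succ (succ (succ (succ (succ (succ (elimNat (λ (μ : Nat) → Nat) 0 (λ (θ : Nat) → λ (ζ : Nat) → succ ζ) 1)))))))
  ~> elimNat (λ (f : Nat) → Nat) 0 (λ (ν : Nat) → λ (ω : Nat) → (λ (v : Nat) → λ (u : Nat) → elimNat (λ (δ : Nat) → Nat) u (λ (h : Nat) → λ (ξ : Nat) → succ ξ) v) (succ (succ (succ (succ (succ (succ (elimNat (λ (c : Nat) → Nat) 0 (λ (μ : Nat) → λ (θ : Nat) → succ θ) 1))))))) ω) 0
  ~> 0
the term's type:
  Nat


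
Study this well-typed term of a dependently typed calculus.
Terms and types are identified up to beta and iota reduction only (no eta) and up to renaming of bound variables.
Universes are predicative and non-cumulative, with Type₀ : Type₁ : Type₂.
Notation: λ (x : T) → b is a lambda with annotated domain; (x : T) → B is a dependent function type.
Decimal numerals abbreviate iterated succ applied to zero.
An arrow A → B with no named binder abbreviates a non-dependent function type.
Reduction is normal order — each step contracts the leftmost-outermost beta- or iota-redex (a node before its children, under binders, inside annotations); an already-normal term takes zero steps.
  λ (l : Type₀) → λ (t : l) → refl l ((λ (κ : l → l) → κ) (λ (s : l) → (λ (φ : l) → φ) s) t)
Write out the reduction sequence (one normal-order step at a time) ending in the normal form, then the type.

normal-order reduction sequence:
  λ (l : Type₀) → λ (t : l) → refl l ((λ (κ : l → l) → κ) (λ (s : l) → (λ (φ : l) → φ) s) t)
  ~> λ (l : Type₀) → λ (t : l) → refl l ((λ (κ : l) → (λ (s : l) → s) κ) t)
  ~> λ (l : Type₀) → λ (t : l) → refl l ((λ (κ : l) → κ) t)
  ~> λ (l : Type₀) → λ (t : l) → refl l t
inferred type:
  (l : Type₀) → (t : l) → Eq l t t


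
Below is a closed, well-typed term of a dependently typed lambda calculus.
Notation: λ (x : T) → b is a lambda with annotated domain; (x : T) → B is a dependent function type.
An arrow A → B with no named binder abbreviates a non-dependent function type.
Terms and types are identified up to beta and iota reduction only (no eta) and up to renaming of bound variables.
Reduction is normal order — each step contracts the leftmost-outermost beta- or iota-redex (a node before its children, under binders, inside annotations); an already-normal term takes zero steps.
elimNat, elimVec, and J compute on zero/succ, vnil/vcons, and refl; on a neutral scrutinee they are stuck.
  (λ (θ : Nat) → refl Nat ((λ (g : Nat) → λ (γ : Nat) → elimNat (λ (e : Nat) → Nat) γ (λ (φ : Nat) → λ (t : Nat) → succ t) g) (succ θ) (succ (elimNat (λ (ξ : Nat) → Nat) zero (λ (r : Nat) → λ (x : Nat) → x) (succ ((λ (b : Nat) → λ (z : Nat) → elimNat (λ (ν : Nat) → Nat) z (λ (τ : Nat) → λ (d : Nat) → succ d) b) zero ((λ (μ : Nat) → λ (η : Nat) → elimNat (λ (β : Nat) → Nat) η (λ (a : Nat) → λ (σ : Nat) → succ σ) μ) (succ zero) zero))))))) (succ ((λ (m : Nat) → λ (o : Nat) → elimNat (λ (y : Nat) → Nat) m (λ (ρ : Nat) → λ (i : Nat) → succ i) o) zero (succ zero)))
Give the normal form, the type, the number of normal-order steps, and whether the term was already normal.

normal form:
  refl Nat (succ (succ (succ (succ zero))))
inferred type:
  Eq Nat (succ (succ (succ (succ zero)))) (succ (succ (succ (succ zero))))
normal-order step count: 35
already normal: no
first redex: a beta-redex


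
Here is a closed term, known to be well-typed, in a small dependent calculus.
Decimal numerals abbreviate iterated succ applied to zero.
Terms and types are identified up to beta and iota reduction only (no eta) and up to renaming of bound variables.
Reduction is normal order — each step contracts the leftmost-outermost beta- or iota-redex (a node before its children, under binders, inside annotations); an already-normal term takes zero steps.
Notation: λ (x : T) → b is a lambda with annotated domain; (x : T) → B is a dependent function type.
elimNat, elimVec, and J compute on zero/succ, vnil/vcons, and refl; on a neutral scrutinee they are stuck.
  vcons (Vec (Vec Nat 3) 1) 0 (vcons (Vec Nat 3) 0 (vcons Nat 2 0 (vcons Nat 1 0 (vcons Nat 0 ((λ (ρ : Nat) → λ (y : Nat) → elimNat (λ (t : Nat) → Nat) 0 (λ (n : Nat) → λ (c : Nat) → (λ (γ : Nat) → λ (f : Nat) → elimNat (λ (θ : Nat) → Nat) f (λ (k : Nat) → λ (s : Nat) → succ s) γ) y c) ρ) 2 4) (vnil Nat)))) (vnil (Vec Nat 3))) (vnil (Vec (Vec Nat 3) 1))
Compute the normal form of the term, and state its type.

normal form:
  vcons (Vec (Vec Nat 3) 1) 0 (vcons (Vec Nat 3) 0 (vcons Nat 2 0 (vcons Nat 1 0 (vcons Nat 0 8 (vnil Nat)))) (vnil (Vec Nat 3))) (vnil (Vec (Vec Nat 3) 1))
the term's type:
  Vec (Vec (Vec Nat 3) 1) 1
observation: normalization takes exactly 39 steps under the normal-order strategy.


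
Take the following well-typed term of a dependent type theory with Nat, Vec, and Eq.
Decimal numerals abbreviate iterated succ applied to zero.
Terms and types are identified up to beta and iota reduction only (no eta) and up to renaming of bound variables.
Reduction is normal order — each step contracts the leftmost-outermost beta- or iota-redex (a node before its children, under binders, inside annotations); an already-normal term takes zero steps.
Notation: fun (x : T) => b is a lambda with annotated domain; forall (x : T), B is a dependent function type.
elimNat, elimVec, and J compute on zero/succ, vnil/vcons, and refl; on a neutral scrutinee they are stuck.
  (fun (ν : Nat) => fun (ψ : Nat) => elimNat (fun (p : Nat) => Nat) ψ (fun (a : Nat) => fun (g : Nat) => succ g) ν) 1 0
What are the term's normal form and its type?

normal form:
  1
the term's type:
  Nat


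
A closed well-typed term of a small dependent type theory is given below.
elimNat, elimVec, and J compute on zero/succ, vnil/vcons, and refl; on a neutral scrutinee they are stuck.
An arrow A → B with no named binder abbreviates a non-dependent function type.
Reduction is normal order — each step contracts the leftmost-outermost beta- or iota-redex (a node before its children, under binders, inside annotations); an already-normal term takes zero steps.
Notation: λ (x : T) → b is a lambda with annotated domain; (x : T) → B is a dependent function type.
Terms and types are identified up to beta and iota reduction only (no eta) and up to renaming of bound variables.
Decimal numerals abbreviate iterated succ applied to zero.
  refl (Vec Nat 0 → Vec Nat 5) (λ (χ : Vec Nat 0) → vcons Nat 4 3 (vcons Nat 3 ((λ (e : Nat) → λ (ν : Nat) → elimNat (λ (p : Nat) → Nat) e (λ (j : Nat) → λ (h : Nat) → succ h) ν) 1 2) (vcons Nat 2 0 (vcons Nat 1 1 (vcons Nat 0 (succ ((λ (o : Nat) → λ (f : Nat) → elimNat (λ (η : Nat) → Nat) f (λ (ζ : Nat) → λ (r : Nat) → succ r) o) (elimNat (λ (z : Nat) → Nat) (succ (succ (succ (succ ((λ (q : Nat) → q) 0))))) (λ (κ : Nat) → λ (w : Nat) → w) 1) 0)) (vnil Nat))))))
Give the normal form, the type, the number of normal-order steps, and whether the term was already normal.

reduced normal form:
  refl (Vec Nat 0 → Vec Nat 5) (λ (χ : Vec Nat 0) → vcons Nat 4 3 (vcons Nat 3 3 (vcons Nat 2 0 (vcons Nat 1 1 (vcons Nat 0 5 (vnil Nat))))))
the term's type:
  Eq (Vec Nat 0 → Vec Nat 5) (λ (χ : Vec Nat 0) → vcons Nat 4 3 (vcons Nat 3 3 (vcons Nat 2 0 (vcons Nat 1 1 (vcons Nat 0 5 (vnil Nat)))))) (λ (e : Vec Nat 0) → vcons Nat 4 3 (vcons Nat 3 3 (vcons Nat 2 0 (vcons Nat 1 1 (vcons Nat 0 5 (vnil Nat))))))
reduction steps (normal order): 29
already normal: no
first redex: a beta-redex


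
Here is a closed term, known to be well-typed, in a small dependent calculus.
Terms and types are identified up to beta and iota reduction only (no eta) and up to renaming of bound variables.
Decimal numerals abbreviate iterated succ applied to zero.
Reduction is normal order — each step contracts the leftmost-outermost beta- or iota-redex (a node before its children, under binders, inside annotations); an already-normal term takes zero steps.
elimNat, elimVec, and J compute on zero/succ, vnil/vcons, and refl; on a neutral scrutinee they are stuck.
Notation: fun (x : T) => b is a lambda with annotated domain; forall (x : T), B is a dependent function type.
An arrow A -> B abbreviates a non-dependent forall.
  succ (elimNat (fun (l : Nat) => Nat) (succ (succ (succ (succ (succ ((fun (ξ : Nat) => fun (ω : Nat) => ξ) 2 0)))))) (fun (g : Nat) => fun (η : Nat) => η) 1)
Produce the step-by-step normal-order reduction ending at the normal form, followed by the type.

reduction (normal order):
  succ (elimNat (fun (l : Nat) => Nat) (succ (succ (succ (succ (succ ((fun (ξ : Nat) => fun (ω : Nat) => ξ) 2 0)))))) (fun (g : Nat) => fun (η : Nat) => η) 1)
  ~> succ ((fun (l : Nat) => fun (ξ : Nat) => ξ) 0 (elimNat (fun (ω : Nat) => Nat) (succ (succ (succ (succ (succ ((fun (g : Nat) => fun (η : Nat) => g) 2 0)))))) (fun (ζ : Nat) => fun (φ : Nat) => φ) 0))
  ~> succ ((fun (l : Nat) => l) (elimNat (fun (ξ : Nat) => Nat) (succ (succ (succ (succ (succ ((fun (ω : Nat) => fun (g : Nat) => ω) 2 0)))))) (fun (η : Nat) => fun (ζ : Nat) => ζ) 0))
  ~> succ (elimNat (fun (l : Nat) => Nat) (succ (succ (succ (succ (succ ((fun (ξ : Nat) => fun (ω : Nat) => ξ) 2 0)))))) (fun (g : Nat) => fun (η : Nat) => η) 0)
  ~> succ (succ (succ (succ (succ (succ ((fun (l : Nat) => fun (ξ : Nat) => l) 2 0))))))
  ~> succ (succ (succ (succ (succ (succ ((fun (l : Nat) => 2) 0))))))
  ~> 8
type:
  Nat


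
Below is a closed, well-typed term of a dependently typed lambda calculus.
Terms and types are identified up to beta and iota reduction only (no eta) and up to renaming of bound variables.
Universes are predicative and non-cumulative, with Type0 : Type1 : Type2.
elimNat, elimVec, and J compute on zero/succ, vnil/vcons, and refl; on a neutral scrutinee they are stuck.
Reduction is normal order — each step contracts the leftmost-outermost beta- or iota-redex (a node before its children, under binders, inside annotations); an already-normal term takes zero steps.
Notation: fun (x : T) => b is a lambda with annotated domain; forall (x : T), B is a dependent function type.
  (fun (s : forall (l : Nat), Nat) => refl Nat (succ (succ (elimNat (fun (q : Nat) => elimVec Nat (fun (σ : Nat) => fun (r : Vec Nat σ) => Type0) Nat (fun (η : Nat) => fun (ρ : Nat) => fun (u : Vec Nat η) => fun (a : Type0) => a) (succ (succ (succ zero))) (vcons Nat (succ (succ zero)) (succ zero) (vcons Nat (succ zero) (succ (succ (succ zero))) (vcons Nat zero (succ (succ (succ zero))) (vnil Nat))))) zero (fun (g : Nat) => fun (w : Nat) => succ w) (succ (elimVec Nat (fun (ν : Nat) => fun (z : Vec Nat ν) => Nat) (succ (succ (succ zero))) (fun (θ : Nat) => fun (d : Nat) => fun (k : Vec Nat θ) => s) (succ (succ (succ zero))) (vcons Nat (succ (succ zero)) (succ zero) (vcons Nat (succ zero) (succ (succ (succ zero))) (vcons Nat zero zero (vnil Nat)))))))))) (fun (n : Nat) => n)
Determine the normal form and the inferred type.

resulting normal form:
  refl Nat (succ (succ (succ (succ (succ (succ zero))))))
the term's type:
  Eq Nat (succ (succ (succ (succ (succ (succ zero)))))) (succ (succ (succ (succ (succ (succ zero))))))
observation: normalization takes exactly 46 steps under the normal-order strategy.


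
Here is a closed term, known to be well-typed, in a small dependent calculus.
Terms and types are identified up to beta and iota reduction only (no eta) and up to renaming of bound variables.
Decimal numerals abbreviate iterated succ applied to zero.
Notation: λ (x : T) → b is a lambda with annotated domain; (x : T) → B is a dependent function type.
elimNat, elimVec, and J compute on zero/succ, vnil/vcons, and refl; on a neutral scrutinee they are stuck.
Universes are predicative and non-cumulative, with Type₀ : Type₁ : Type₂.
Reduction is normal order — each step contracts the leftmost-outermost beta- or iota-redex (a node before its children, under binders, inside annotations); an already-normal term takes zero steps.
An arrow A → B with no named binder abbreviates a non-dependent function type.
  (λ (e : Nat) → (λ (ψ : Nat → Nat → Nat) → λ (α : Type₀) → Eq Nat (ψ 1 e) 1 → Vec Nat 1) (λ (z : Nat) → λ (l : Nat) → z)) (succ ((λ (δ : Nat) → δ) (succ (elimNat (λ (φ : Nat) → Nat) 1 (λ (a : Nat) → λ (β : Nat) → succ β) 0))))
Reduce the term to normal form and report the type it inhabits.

normal form:
  λ (e : Type₀) → Eq Nat 1 1 → Vec Nat 1
the term's type:
  Type₀ → Type₀


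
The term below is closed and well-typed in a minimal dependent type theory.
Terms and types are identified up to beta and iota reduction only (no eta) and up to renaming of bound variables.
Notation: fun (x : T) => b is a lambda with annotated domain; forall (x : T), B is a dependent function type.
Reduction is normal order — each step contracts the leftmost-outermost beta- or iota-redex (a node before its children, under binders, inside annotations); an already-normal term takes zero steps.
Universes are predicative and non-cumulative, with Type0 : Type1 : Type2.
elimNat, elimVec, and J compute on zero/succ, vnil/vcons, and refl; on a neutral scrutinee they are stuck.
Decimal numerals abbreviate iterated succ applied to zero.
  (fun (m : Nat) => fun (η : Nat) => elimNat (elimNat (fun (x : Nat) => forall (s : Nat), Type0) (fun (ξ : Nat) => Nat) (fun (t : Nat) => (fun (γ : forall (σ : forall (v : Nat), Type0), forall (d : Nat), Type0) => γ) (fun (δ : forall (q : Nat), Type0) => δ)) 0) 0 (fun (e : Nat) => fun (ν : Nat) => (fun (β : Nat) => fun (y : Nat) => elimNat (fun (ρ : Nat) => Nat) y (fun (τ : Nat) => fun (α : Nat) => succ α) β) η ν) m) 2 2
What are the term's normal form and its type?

resulting normal form:
  4
inferred type:
  Nat
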